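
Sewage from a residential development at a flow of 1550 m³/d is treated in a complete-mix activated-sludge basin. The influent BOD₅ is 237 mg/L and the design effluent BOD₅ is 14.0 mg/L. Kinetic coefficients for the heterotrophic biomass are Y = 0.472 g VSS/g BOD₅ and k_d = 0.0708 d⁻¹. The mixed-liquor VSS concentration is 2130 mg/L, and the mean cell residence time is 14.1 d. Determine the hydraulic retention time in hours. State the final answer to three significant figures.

τ ≈ 8.37 h

Rearranging the biomass balance for a CMAS with decay, V = Y·Q·ΔS·θ_c / [X·(1+k_d θ_c)] = 0.472 × 1550 × (237 − 14.0) × 14.1 / [2130 × (1 + 0.0708 × 14.1)] = 2.3×10^6 / 4256 = 540.5 m³.
τ = V/Q = 540.5/1550 = 0.3487 d, or 8.368 h.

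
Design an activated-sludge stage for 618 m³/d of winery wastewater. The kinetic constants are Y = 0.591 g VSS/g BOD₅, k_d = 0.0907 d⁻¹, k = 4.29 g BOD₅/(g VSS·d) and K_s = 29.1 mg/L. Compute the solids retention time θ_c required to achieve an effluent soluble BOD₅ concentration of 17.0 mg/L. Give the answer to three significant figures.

θ_c ≈ 1.18 d

At the target effluent, Y k S/(K_s+S) = 0.591×4.29×17.0/46.10 = 0.9350 d⁻¹.
Then 1/θ_c = μ − k_d = 0.9350 − 0.0907 = 0.8443 d⁻¹, giving θ_c = 1.184 d.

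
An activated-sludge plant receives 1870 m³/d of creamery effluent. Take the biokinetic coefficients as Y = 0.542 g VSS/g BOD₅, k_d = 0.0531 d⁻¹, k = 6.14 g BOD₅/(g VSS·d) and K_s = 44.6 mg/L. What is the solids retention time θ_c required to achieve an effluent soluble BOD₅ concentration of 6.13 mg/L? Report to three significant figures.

At the target effluent, Y k S/(K_s+S) = 0.542×6.14×6.13/50.73 = 0.4021 d⁻¹.
Then 1/θ_c = μ − k_d = 0.4021 − 0.0531 = 0.3490 d⁻¹, giving θ_c = 2.865 d.

θ_c ≈ 2.87 d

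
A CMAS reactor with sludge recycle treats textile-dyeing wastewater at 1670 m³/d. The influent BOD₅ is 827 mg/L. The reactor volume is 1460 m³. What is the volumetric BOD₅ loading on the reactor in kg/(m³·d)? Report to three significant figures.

L_v ≈ 0.946 kg BOD₅/(m³·d)

Volumetric loading L_v = Q·S₀ / V = 1670 × 827 g/m³ / 1460 m³ = 946.0 g/(m³·d) = 0.9460 kg BOD₅/(m³·d).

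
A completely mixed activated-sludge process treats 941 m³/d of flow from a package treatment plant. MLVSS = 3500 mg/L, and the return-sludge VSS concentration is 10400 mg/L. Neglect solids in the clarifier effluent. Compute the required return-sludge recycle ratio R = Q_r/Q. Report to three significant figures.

R = Q_r/Q = X/(X_r − X) = 3500 / (10400 − 3500) = 0.5072.

R ≈ 0.507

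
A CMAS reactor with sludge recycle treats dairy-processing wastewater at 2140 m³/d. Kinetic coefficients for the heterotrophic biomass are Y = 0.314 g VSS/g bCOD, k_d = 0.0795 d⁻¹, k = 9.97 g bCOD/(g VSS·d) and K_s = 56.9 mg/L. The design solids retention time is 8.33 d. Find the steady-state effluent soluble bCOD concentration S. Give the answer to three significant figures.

S ≈ 3.87 mg/L

Effluent substrate depends only on kinetics and SRT: S = K_s(1 + k_d θ_c) / [θ_c(Yk − k_d) − 1] = 56.9 × (1 + 0.0795 × 8.33) / [8.33 × (0.314 × 9.97 − 0.0795) − 1] = 94.58 / 24.42 = 3.874 mg/L.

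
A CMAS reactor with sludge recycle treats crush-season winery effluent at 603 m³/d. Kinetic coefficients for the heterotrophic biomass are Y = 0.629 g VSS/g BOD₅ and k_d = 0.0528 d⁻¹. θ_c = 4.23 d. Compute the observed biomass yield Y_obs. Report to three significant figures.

Y_obs ≈ 0.514 g VSS/g BOD₅

The observed yield is Y_obs = Y/(1 + k_d·θ_c) = 0.629 / (1 + 0.0528 × 4.23) = 0.629 / 1.223 = 0.5142 g VSS per g BOD₅ removed.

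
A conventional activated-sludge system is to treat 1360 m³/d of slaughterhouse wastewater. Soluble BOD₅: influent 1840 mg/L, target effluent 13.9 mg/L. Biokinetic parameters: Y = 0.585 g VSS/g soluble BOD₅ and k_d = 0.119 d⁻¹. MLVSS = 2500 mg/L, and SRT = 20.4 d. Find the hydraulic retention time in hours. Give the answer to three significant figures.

τ ≈ 61.0 h

From the SRT design equation V = Y Q (S₀−S) θ_c / [X (1 + k_d θ_c)] = 0.585 × 1360 × (1840 − 13.9) × 20.4 / [2500 × (1 + 0.119 × 20.4)] = 2.96×10^7 / 8569 = 3459 m³.
Hydraulic retention time τ = V/Q = 3459 / 1360 = 2.543 d = 61.04 h.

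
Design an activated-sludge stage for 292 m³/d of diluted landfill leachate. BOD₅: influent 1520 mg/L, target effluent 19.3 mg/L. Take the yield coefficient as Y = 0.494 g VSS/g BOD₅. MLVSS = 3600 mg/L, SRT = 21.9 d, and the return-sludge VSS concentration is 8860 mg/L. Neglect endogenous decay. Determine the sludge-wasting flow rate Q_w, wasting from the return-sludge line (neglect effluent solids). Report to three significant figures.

V·X = Y·Q·ΔS·θ_c gives V = 0.494 × 292 × (1520 − 19.3) × 21.9 / 3600 = 1317 m³.
Wasting from the return line (neglecting effluent solids): Q_w = V·X / (θ_c·X_r) = 1317 × 3600 / (21.9 × 8860) = 24.43 m³/d.

Q_w ≈ 24.4 m³/d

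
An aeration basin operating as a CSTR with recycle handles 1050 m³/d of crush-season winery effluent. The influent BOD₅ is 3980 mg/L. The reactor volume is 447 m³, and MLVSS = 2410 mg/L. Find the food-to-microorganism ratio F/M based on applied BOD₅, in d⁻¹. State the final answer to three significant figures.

F/M ≈ 3.88 d⁻¹

Food-to-microorganism ratio F/M = Q S₀ / (V X) = 1050 × 3980 / (447.0 × 2410) = 3.879 d⁻¹.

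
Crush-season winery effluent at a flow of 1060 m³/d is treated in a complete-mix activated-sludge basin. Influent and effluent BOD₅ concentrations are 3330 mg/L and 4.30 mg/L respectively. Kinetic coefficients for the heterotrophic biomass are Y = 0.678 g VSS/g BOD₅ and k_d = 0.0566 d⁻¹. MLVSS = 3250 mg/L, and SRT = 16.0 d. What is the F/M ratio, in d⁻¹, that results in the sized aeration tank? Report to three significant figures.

From the SRT design equation V = Y Q (S₀−S) θ_c / [X (1 + k_d θ_c)] = 0.678 × 1060 × (3330 − 4.30) × 16.0 / [3250 × (1 + 0.0566 × 16.0)] = 3.82×10^7 / 6193 = 6175 m³.
F/M = Q·S₀ / (V·X) = 1060 × 3330 / (6175 × 3250) = 0.1759 g BOD₅·(g VSS·d)⁻¹.

F/M ≈ 0.176 d⁻¹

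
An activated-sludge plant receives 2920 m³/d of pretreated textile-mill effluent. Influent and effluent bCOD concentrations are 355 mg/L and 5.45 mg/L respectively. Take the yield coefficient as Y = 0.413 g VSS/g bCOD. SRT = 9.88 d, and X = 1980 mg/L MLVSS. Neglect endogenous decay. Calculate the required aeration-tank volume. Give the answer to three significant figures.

Biomass mass balance (decay neglected): V·X = Y·Q·(S₀ − S)·θ_c, so V = 0.413 × 2920 × (355 − 5.45) × 9.88 / 1980 = 2103 m³.

V ≈ 2100 m³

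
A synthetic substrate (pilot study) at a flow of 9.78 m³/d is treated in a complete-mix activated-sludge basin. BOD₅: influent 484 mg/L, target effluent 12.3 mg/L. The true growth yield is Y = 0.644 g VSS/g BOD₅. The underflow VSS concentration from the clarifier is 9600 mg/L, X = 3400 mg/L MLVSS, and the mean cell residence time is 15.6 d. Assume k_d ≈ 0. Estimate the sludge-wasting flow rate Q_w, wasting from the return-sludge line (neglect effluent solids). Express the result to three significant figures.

With k_d = 0 the design equation reduces to V = Y Q (S₀−S) θ_c / X = 0.644 × 9.78 × (484 − 12.3) × 15.6 / 3400 = 13.63 m³.
θ_c = V·X/(Q_w·X_r) when wasting from the recycle, so Q_w = V·X/(θ_c·X_r) = 13.63 × 3400 / (15.6 × 9600) = 0.3095 m³/d.

Q_w ≈ 0.309 m³/d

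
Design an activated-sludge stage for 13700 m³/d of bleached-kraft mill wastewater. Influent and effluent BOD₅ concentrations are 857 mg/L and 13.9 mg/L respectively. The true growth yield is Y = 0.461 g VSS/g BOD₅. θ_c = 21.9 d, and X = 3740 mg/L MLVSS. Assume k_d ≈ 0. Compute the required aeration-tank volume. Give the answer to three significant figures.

V ≈ 31200 m³

V·X = Y·Q·ΔS·θ_c gives V = 0.461 × 13700 × (857 − 13.9) × 21.9 / 3740 = 31180 m³.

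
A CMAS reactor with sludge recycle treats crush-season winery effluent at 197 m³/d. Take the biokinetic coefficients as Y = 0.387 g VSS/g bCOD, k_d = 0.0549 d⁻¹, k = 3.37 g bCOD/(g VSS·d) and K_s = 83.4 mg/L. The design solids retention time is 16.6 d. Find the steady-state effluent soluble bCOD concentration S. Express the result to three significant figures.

S ≈ 8.08 mg/L

For a completely mixed reactor with recycle the Lawrence–McCarty relation gives S = K_s·(1 + k_d·θ_c) / [θ_c·(Y·k − k_d) − 1] = 83.4 × (1 + 0.0549 × 16.6) / [16.6 × (0.387 × 3.37 − 0.0549) − 1] = 159.4 / 19.74 = 8.076 mg/L.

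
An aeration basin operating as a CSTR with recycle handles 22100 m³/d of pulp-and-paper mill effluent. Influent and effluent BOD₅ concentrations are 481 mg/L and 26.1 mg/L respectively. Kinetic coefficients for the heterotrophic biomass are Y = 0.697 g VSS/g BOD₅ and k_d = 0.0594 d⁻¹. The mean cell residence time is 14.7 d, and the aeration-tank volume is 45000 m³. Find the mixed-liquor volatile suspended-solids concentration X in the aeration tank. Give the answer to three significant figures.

From V·X·(1 + k_d·θ_c) = Y·Q·(S₀ − S)·θ_c: X = 0.697 × 22100 × (481 − 26.1) × 14.7 / [45000 × (1 + 0.0594 × 14.7)] = 1222 mg/L.

X ≈ 1220 mg/L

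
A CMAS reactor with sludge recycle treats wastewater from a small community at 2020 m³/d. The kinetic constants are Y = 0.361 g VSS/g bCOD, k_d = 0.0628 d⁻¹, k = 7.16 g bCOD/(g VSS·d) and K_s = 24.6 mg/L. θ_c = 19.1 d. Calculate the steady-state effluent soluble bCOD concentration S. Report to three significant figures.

Effluent substrate depends only on kinetics and SRT: S = K_s(1 + k_d θ_c) / [θ_c(Yk − k_d) − 1] = 24.6 × (1 + 0.0628 × 19.1) / [19.1 × (0.361 × 7.16 − 0.0628) − 1] = 54.11 / 47.17 = 1.147 mg/L.

S ≈ 1.15 mg/L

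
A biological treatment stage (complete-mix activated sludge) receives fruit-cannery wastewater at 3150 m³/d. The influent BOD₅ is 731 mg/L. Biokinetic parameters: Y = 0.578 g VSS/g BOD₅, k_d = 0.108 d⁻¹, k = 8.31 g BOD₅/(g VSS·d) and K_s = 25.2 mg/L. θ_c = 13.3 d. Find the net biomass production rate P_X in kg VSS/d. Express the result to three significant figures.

From the Monod/SRT balance for a CMAS, S = K_s·(1+k_d θ_c)/[θ_c·(Y k − k_d) − 1] = 25.2 × (1 + 0.108 × 13.3) / [13.3 × (0.578 × 8.31 − 0.108) − 1] = 61.40 / 61.45 = 0.9992 mg/L.
Y_obs = Y / (1 + k_d θ_c) = 0.578 / (1 + 0.108 × 13.3) = 0.578 / 2.436 = 0.2372.
ΔS = 731 − 0.999 = 730.0 mg/L, so the substrate removal rate is 3150 × 730.0/1000 = 2300 kg BOD₅/d.
Biomass produced: P_X = Y_obs·Q·ΔS = 0.2372 × 2300 ≈ 545.5 kg VSS/d.

P_X ≈ 546 kg VSS/d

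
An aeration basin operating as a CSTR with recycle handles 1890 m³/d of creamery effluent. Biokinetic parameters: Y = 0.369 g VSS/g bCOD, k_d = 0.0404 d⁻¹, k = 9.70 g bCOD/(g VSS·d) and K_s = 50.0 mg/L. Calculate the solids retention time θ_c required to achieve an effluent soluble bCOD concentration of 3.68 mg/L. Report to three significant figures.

θ_c ≈ 4.88 d

At the target effluent, Y k S/(K_s+S) = 0.369×9.70×3.68/53.68 = 0.2454 d⁻¹.
1/θ_c = 0.2454 − 0.0404 = 0.2050 d⁻¹, so θ_c = 4.879 d.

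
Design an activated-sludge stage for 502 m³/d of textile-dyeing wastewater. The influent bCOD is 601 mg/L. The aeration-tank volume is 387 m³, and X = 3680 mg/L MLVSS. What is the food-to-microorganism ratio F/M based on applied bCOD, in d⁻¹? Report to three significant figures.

F/M = applied load / biomass = Q·S₀/(V·X) = 502 × 601 / (387.0 × 3680) = 0.2118 d⁻¹.

F/M ≈ 0.212 d⁻¹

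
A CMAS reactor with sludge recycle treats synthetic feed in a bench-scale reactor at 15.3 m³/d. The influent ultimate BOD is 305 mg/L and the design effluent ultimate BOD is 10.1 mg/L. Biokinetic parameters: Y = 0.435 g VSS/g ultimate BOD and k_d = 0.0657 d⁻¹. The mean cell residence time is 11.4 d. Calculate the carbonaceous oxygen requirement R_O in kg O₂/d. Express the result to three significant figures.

R_O ≈ 2.92 kg O₂/d

The observed yield is Y_obs = Y/(1 + k_d·θ_c) = 0.435 / (1 + 0.0657 × 11.4) = 0.435 / 1.749 = 0.2487 g VSS per g ultimate BOD removed.
Q·(S₀ − S) = 15.3 × (305 − 10.1) × 10⁻³ = 4.512 kg/d removed.
P_X = Y_obs·Q·(S₀ − S) = 0.2487 × 4.512 = 1.122 kg VSS/d.
R_O = Q·ΔS − 1.42 P_X = 4.512 − 1.594 = 2.918 kg O₂/d.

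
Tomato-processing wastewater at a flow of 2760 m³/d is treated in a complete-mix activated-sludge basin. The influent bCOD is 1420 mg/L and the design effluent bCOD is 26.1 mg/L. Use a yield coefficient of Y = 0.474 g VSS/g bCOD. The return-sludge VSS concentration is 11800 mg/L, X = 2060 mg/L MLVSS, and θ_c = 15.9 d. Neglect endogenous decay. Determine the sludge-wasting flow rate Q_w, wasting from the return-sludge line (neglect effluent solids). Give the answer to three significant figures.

Biomass mass balance (decay neglected): V·X = Y·Q·(S₀ − S)·θ_c, so V = 0.474 × 2760 × (1420 − 26.1) × 15.9 / 2060 = 14075 m³.
Q_w = (V·X)/(θ_c X_r) = 14075 × 2060 / (15.9 × 11800) = 154.5 m³/d.

Q_w ≈ 155 m³/d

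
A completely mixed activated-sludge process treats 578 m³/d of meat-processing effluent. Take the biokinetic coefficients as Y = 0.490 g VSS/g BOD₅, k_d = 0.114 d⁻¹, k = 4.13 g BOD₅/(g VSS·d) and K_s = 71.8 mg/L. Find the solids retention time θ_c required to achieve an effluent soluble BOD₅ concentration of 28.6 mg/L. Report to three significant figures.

θ_c ≈ 2.16 d

Specific growth rate at S = 28.6 mg/L: μ = YkS/(K_s+S) = 0.490·4.13·28.6/(71.8+28.6) = 0.5765 d⁻¹.
θ_c = 1/(μ − k_d) = 1/(0.5765 − 0.114) = 1/0.4625 = 2.162 d.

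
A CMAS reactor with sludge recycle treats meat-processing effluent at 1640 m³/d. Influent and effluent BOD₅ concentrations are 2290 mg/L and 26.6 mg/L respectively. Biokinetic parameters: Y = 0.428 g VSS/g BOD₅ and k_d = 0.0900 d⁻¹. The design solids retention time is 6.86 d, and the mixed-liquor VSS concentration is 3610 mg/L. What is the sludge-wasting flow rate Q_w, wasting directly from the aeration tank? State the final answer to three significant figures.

Steady-state biomass mass balance: V·X·(1 + k_d·θ_c) = Y·Q·(S₀ − S)·θ_c, so V = 0.428 × 1640 × (2290 − 26.6) × 6.86 / [3610 × (1 + 0.0900 × 6.86)] = 1.09×10^7 / 5839 = 1867 m³.
With mixed-liquor wasting, θ_c = V/Q_w, so Q_w = V/θ_c = 1867/6.86 = 272.1 m³/d.

Q_w ≈ 272 m³/d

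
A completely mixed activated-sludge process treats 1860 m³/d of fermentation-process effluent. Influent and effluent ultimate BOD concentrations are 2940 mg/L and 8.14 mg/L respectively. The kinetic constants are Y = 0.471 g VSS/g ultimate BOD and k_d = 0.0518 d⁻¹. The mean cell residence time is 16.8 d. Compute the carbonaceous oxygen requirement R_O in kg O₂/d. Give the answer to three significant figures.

R_O ≈ 3500 kg O₂/d

Observed yield with endogenous decay: Y_obs = Y / (1 + k_d·θ_c) = 0.471 / (1 + 0.0518 × 16.8) = 0.471 / 1.870 = 0.2518 g VSS/g ultimate BOD.
ΔS = 2940 − 8.14 = 2932 mg/L, so the substrate removal rate is 1860 × 2932/1000 = 5453 kg ultimate BOD/d.
Biomass synthesised: P_X = Y_obs × 5453 = 1373 kg VSS/d.
R_O = Q·ΔS − 1.42 P_X = 5453 − 1950 = 3503 kg O₂/d.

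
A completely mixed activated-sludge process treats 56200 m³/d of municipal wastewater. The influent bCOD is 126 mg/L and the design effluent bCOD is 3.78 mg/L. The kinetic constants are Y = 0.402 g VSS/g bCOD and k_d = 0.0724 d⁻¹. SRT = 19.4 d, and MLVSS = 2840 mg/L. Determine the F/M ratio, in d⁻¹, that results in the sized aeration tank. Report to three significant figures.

F/M ≈ 0.318 d⁻¹

From the SRT design equation V = Y Q (S₀−S) θ_c / [X (1 + k_d θ_c)] = 0.402 × 56200 × (126 − 3.78) × 19.4 / [2840 × (1 + 0.0724 × 19.4)] = 5.36×10^7 / 6829 = 7844 m³.
F/M = applied load / biomass = Q·S₀/(V·X) = 56200 × 126 / (7844 × 2840) = 0.3179 d⁻¹.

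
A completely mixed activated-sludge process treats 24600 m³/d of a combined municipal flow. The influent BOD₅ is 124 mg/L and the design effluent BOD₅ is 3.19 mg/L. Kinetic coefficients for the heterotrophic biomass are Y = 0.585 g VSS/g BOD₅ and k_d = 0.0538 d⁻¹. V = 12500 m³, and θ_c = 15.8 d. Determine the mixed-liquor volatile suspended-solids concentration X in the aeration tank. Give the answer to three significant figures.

X ≈ 1190 mg/L

Solving the biomass balance for X: X = Y Q (S₀−S) θ_c / [V (1+k_d θ_c)] = 0.585 × 24600 × (124 − 3.19) × 15.8 / [12500 × (1 + 0.0538 × 15.8)] = 1188 mg/L.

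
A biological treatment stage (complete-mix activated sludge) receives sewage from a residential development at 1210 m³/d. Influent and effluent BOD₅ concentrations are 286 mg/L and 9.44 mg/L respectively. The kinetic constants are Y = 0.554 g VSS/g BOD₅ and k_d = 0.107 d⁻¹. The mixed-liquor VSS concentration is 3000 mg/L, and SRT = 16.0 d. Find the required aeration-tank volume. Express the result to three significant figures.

From the SRT design equation V = Y Q (S₀−S) θ_c / [X (1 + k_d θ_c)] = 0.554 × 1210 × (286 − 9.44) × 16.0 / [3000 × (1 + 0.107 × 16.0)] = 2.97×10^6 / 8136 = 364.6 m³.

V ≈ 365 m³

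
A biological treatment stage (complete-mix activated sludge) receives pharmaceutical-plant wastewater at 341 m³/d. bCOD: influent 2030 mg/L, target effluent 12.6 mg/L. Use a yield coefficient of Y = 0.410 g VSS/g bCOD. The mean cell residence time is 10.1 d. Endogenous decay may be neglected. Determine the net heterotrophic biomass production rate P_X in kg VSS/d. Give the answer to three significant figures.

No decay correction is needed, so Y_obs = Y = 0.410.
Mass of bCOD removed per day: Q(S₀ − S) = 341 × 2017 g/m³ = 687.9 kg/d.
P_X = Y_obs · Q(S₀ − S) = 0.4100 × 687.9 = 282.1 kg VSS/d.

P_X ≈ 282 kg VSS/d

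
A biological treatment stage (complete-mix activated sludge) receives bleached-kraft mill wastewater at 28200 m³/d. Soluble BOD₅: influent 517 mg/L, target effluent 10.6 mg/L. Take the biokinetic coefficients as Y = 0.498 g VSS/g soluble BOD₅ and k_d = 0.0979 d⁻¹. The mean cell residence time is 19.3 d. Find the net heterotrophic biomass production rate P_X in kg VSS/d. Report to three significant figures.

Y_obs = Y / (1 + k_d θ_c) = 0.498 / (1 + 0.0979 × 19.3) = 0.498 / 2.889 = 0.1723.
Q·(S₀ − S) = 28200 × (517 − 10.6) × 10⁻³ = 14280 kg/d removed.
Biomass produced: P_X = Y_obs·Q·ΔS = 0.1723 × 14280 ≈ 2461 kg VSS/d.

P_X ≈ 2460 kg VSS/d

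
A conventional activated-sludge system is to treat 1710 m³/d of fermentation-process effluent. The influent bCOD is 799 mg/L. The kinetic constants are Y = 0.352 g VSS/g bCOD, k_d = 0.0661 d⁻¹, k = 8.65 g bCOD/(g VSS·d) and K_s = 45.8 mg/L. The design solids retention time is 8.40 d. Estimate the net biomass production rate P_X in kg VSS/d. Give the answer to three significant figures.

For a completely mixed reactor with recycle the Lawrence–McCarty relation gives S = K_s·(1 + k_d·θ_c) / [θ_c·(Y·k − k_d) − 1] = 45.8 × (1 + 0.0661 × 8.40) / [8.40 × (0.352 × 8.65 − 0.0661) − 1] = 71.23 / 24.02 = 2.965 mg/L.
Observed yield with endogenous decay: Y_obs = Y / (1 + k_d·θ_c) = 0.352 / (1 + 0.0661 × 8.40) = 0.352 / 1.555 = 0.2263 g VSS/g bCOD.
Mass of bCOD removed per day: Q(S₀ − S) = 1710 × 796.0 g/m³ = 1361 kg/d.
Net biomass production P_X = Y_obs × Q·(S₀ − S) = 0.2263 × 1361 = 308.1 kg VSS/d.

P_X ≈ 308 kg VSS/d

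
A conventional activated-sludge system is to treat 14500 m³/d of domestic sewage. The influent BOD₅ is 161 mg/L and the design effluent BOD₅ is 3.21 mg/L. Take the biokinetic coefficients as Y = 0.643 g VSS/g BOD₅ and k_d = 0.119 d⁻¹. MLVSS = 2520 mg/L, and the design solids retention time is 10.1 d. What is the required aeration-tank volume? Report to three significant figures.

From the SRT design equation V = Y Q (S₀−S) θ_c / [X (1 + k_d θ_c)] = 0.643 × 14500 × (161 − 3.21) × 10.1 / [2520 × (1 + 0.119 × 10.1)] = 1.49×10^7 / 5549 = 2678 m³.

V ≈ 2680 m³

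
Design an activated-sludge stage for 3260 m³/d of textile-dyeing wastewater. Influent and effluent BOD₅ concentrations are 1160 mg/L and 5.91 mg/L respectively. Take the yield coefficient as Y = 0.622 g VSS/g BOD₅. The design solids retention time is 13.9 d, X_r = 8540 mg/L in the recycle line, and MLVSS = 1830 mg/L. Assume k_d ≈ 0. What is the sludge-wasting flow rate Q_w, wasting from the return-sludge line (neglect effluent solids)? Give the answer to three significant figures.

V·X = Y·Q·ΔS·θ_c gives V = 0.622 × 3260 × (1160 − 5.91) × 13.9 / 1830 = 17775 m³.
Wasting from the return line (neglecting effluent solids): Q_w = V·X / (θ_c·X_r) = 17775 × 1830 / (13.9 × 8540) = 274.0 m³/d.

Q_w ≈ 274 m³/d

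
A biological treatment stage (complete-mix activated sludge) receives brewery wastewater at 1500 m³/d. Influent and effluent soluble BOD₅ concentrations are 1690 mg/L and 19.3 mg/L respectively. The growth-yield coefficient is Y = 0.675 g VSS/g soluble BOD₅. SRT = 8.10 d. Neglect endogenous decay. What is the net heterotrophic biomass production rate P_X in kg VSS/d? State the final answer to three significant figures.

P_X ≈ 1690 kg VSS/d

Since k_d ≈ 0, Y_obs = Y = 0.675 g VSS/g soluble BOD₅.
Mass of soluble BOD₅ removed per day: Q(S₀ − S) = 1500 × 1671 g/m³ = 2506 kg/d.
Biomass produced: P_X = Y_obs·Q·ΔS = 0.6750 × 2506 ≈ 1692 kg VSS/d.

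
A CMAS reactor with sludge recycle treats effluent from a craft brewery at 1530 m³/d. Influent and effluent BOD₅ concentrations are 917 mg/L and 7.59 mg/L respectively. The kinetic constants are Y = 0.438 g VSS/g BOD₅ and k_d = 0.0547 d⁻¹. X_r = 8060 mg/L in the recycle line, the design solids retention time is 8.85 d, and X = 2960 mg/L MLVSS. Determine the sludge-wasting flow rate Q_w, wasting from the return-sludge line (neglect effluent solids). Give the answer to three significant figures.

Q_w ≈ 50.9 m³/d

From the SRT design equation V = Y Q (S₀−S) θ_c / [X (1 + k_d θ_c)] = 0.438 × 1530 × (917 − 7.59) × 8.85 / [2960 × (1 + 0.0547 × 8.85)] = 5.39×10^6 / 4393 = 1228 m³.
θ_c = V·X/(Q_w·X_r) when wasting from the recycle, so Q_w = V·X/(θ_c·X_r) = 1228 × 2960 / (8.85 × 8060) = 50.95 m³/d.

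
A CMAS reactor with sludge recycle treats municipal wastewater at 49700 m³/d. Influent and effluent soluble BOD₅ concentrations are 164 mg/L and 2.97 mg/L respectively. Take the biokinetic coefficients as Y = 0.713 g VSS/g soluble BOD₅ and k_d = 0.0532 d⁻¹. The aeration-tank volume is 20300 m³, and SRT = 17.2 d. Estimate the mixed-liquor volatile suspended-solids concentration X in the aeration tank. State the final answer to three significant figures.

From V·X·(1 + k_d·θ_c) = Y·Q·(S₀ − S)·θ_c: X = 0.713 × 49700 × (164 − 2.97) × 17.2 / [20300 × (1 + 0.0532 × 17.2)] = 2525 mg/L.

X ≈ 2520 mg/L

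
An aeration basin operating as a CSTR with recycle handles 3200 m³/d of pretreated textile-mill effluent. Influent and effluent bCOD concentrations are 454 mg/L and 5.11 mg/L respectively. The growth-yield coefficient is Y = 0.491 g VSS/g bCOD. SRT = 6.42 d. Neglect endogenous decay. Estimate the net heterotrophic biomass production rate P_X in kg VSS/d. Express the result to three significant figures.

Since k_d ≈ 0, Y_obs = Y = 0.491 g VSS/g bCOD.
Q·(S₀ − S) = 3200 × (454 − 5.11) × 10⁻³ = 1436 kg/d removed.
Biomass produced: P_X = Y_obs·Q·ΔS = 0.4910 × 1436 ≈ 705.3 kg VSS/d.

P_X ≈ 705 kg VSS/d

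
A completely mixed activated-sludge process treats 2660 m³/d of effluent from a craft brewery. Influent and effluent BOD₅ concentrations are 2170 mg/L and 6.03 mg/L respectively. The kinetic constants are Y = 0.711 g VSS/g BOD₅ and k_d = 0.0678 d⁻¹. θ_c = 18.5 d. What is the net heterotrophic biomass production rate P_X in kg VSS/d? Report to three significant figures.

The observed yield is Y_obs = Y/(1 + k_d·θ_c) = 0.711 / (1 + 0.0678 × 18.5) = 0.711 / 2.254 = 0.3154 g VSS per g BOD₅ removed.
Q·(S₀ − S) = 2660 × (2170 − 6.03) × 10⁻³ = 5756 kg/d removed.
Biomass produced: P_X = Y_obs·Q·ΔS = 0.3154 × 5756 ≈ 1815 kg VSS/d.

P_X ≈ 1820 kg VSS/d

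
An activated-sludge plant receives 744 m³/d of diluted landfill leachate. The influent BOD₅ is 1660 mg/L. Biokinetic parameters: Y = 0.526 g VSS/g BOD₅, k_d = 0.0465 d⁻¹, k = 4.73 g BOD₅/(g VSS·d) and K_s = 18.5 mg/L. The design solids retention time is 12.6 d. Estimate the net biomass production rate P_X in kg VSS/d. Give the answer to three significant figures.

P_X ≈ 409 kg VSS/d

From the Monod/SRT balance for a CMAS, S = K_s·(1+k_d θ_c)/[θ_c·(Y k − k_d) − 1] = 18.5 × (1 + 0.0465 × 12.6) / [12.6 × (0.526 × 4.73 − 0.0465) − 1] = 29.34 / 29.76 = 0.9858 mg/L.
Correct the yield for decay: Y_obs = Y/(1 + k_d θ_c) = 0.526 / (1 + 0.0465 × 12.6) = 0.526 / 1.586 = 0.3317.
Mass of BOD₅ removed per day: Q(S₀ − S) = 744 × 1659 g/m³ = 1234 kg/d.
P_X = Y_obs · Q(S₀ − S) = 0.3317 × 1234 = 409.4 kg VSS/d.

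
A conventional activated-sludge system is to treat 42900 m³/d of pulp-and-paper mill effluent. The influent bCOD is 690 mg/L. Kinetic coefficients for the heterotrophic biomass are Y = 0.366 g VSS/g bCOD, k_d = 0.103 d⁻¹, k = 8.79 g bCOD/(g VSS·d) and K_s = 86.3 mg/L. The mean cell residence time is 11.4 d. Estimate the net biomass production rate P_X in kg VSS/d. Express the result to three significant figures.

P_X ≈ 4940 kg VSS/d

From the Monod/SRT balance for a CMAS, S = K_s·(1+k_d θ_c)/[θ_c·(Y k − k_d) − 1] = 86.3 × (1 + 0.103 × 11.4) / [11.4 × (0.366 × 8.79 − 0.103) − 1] = 187.6 / 34.50 = 5.438 mg/L.
The observed yield is Y_obs = Y/(1 + k_d·θ_c) = 0.366 / (1 + 0.103 × 11.4) = 0.366 / 2.174 = 0.1683 g VSS per g bCOD removed.
Mass of bCOD removed per day: Q(S₀ − S) = 42900 × 684.6 g/m³ = 29368 kg/d.
Net biomass production P_X = Y_obs × Q·(S₀ − S) = 0.1683 × 29368 = 4944 kg VSS/d.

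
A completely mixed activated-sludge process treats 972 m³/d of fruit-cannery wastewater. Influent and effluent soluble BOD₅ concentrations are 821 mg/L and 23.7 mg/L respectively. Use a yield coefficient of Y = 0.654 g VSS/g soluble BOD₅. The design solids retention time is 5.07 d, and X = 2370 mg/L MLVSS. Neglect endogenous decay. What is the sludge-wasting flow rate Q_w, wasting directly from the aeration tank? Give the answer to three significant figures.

Q_w ≈ 214 m³/d

Biomass mass balance (decay neglected): V·X = Y·Q·(S₀ − S)·θ_c, so V = 0.654 × 972 × (821 − 23.7) × 5.07 / 2370 = 1084 m³.
Wasting from the aeration tank: Q_w = V / θ_c = 1084 / 5.07 = 213.9 m³/d.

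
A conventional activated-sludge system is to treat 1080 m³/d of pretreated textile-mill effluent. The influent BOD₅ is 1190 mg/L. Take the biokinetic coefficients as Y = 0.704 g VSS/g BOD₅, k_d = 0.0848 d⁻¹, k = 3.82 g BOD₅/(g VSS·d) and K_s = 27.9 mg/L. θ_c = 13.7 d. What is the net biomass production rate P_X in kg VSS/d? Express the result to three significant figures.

For a completely mixed reactor with recycle the Lawrence–McCarty relation gives S = K_s·(1 + k_d·θ_c) / [θ_c·(Y·k − k_d) − 1] = 27.9 × (1 + 0.0848 × 13.7) / [13.7 × (0.704 × 3.82 − 0.0848) − 1] = 60.31 / 34.68 = 1.739 mg/L.
Correct the yield for decay: Y_obs = Y/(1 + k_d θ_c) = 0.704 / (1 + 0.0848 × 13.7) = 0.704 / 2.162 = 0.3257.
Mass of BOD₅ removed per day: Q(S₀ − S) = 1080 × 1188 g/m³ = 1283 kg/d.
P_X = Y_obs · Q(S₀ − S) = 0.3257 × 1283 = 417.9 kg VSS/d.

P_X ≈ 418 kg VSS/d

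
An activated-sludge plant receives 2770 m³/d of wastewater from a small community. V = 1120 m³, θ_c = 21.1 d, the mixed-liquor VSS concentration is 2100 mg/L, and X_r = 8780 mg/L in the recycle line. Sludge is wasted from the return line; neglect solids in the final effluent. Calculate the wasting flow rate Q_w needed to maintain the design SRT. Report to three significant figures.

Q_w ≈ 12.7 m³/d

Wasting from the return line (neglecting effluent solids): Q_w = V·X / (θ_c·X_r) = 1120 × 2100 / (21.1 × 8780) = 12.70 m³/d.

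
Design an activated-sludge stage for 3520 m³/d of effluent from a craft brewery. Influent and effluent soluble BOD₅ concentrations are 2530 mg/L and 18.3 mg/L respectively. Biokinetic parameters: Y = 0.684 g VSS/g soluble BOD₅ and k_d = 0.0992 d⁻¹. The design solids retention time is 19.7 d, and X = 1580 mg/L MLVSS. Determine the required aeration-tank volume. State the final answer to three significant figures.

V ≈ 25500 m³

Steady-state biomass mass balance: V·X·(1 + k_d·θ_c) = Y·Q·(S₀ − S)·θ_c, so V = 0.684 × 3520 × (2530 − 18.3) × 19.7 / [1580 × (1 + 0.0992 × 19.7)] = 1.19×10^8 / 4668 = 25523 m³.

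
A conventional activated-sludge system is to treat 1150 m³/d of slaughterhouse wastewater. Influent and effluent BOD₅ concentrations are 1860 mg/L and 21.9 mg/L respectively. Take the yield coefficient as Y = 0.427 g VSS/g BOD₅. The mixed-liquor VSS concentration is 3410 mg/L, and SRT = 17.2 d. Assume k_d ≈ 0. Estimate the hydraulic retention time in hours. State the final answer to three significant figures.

With k_d = 0 the design equation reduces to V = Y Q (S₀−S) θ_c / X = 0.427 × 1150 × (1860 − 21.9) × 17.2 / 3410 = 4553 m³.
HRT = V/Q = 4553 m³ / 1150 m³·d⁻¹ = 3.959 d × 24 = 95.01 h.

τ ≈ 95.0 h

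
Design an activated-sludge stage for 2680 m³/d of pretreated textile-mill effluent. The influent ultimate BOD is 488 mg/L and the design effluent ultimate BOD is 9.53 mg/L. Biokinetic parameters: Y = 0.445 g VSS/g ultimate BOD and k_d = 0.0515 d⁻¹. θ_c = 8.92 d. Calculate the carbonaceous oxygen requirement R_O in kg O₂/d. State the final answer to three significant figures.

Correct the yield for decay: Y_obs = Y/(1 + k_d θ_c) = 0.445 / (1 + 0.0515 × 8.92) = 0.445 / 1.459 = 0.3049.
Mass of ultimate BOD removed per day: Q(S₀ − S) = 2680 × 478.5 g/m³ = 1282 kg/d.
P_X = Y_obs·Q·(S₀ − S) = 0.3049 × 1282 = 391.0 kg VSS/d.
R_O = Q·(S₀ − S) − 1.42·P_X = 1282 − 1.42 × 391.0 = 727.1 kg O₂/d.

R_O ≈ 727 kg O₂/d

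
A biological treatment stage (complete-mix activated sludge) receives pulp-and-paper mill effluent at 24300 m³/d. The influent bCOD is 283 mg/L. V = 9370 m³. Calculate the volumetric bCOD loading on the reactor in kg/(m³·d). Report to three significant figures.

L_v ≈ 0.734 kg bCOD/(m³·d)

Volumetric loading L_v = Q·S₀ / V = 24300 × 283 g/m³ / 9370 m³ = 733.9 g/(m³·d) = 0.7339 kg bCOD/(m³·d).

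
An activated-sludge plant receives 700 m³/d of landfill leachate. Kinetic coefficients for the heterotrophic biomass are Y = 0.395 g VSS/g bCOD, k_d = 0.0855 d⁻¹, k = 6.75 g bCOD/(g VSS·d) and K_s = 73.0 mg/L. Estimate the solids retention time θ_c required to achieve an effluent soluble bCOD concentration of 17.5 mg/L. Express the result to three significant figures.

θ_c ≈ 2.33 d

At the target effluent, Y k S/(K_s+S) = 0.395×6.75×17.5/90.50 = 0.5156 d⁻¹.
Then 1/θ_c = μ − k_d = 0.5156 − 0.0855 = 0.4301 d⁻¹, giving θ_c = 2.325 d.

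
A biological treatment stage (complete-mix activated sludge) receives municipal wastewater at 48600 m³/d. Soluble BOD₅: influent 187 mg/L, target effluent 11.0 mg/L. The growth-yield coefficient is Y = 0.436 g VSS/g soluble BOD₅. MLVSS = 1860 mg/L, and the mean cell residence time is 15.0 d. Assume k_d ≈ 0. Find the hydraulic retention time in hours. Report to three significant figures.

τ ≈ 14.9 h

V·X = Y·Q·ΔS·θ_c gives V = 0.436 × 48600 × (187 − 11.0) × 15.0 / 1860 = 30076 m³.
Hydraulic retention time τ = V/Q = 30076 / 48600 = 0.6188 d = 14.85 h.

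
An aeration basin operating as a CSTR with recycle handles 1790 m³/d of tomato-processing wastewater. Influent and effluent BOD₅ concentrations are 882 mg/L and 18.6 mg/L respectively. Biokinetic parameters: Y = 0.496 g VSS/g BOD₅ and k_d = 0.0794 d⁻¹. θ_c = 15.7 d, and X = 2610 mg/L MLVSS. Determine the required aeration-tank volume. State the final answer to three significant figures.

Steady-state biomass mass balance: V·X·(1 + k_d·θ_c) = Y·Q·(S₀ − S)·θ_c, so V = 0.496 × 1790 × (882 − 18.6) × 15.7 / [2610 × (1 + 0.0794 × 15.7)] = 1.2×10^7 / 5864 = 2053 m³.

V ≈ 2050 m³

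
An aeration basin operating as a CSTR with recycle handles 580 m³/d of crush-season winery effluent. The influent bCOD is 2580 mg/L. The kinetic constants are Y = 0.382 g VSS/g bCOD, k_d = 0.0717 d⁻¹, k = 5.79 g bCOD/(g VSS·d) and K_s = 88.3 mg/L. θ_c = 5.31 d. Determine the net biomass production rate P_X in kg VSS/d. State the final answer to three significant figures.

P_X ≈ 412 kg VSS/d

From the Monod/SRT balance for a CMAS, S = K_s·(1+k_d θ_c)/[θ_c·(Y k − k_d) − 1] = 88.3 × (1 + 0.0717 × 5.31) / [5.31 × (0.382 × 5.79 − 0.0717) − 1] = 121.9 / 10.36 = 11.76 mg/L.
Y_obs = Y / (1 + k_d θ_c) = 0.382 / (1 + 0.0717 × 5.31) = 0.382 / 1.381 = 0.2767.
Q·(S₀ − S) = 580 × (2580 − 11.8) × 10⁻³ = 1490 kg/d removed.
P_X = Y_obs · Q(S₀ − S) = 0.2767 × 1490 = 412.1 kg VSS/d.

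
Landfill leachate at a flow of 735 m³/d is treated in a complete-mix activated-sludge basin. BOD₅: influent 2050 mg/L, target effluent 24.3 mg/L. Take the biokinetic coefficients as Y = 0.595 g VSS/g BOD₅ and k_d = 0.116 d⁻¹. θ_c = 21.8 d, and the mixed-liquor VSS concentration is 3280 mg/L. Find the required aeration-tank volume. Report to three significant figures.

Steady-state biomass mass balance: V·X·(1 + k_d·θ_c) = Y·Q·(S₀ − S)·θ_c, so V = 0.595 × 735 × (2050 − 24.3) × 21.8 / [3280 × (1 + 0.116 × 21.8)] = 1.93×10^7 / 11574 = 1669 m³.

V ≈ 1670 m³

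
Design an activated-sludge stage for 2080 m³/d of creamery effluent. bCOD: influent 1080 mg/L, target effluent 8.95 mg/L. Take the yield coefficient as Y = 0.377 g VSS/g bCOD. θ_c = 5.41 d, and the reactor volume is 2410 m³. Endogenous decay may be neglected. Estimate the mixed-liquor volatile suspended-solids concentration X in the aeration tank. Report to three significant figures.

Without decay, X = Y Q (S₀−S) θ_c / V = 0.377 × 2080 × (1080 − 8.95) × 5.41 / 2410 = 1885 mg/L.

X ≈ 1890 mg/L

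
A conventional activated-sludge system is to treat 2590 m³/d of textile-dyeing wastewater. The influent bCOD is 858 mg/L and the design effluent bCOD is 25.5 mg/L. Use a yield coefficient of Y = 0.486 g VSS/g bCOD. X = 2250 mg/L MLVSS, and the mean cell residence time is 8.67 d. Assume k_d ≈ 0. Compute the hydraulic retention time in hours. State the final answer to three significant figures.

τ ≈ 37.4 h

V·X = Y·Q·ΔS·θ_c gives V = 0.486 × 2590 × (858 − 25.5) × 8.67 / 2250 = 4038 m³.
τ = V/Q = 4038/2590 = 1.559 d, or 37.42 h.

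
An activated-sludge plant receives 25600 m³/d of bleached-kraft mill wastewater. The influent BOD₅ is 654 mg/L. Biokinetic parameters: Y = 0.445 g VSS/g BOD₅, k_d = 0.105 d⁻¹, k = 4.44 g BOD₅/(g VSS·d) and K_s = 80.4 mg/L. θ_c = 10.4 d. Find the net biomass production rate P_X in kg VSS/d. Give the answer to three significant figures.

Effluent substrate depends only on kinetics and SRT: S = K_s(1 + k_d θ_c) / [θ_c(Yk − k_d) − 1] = 80.4 × (1 + 0.105 × 10.4) / [10.4 × (0.445 × 4.44 − 0.105) − 1] = 168.2 / 18.46 = 9.113 mg/L.
Observed yield with endogenous decay: Y_obs = Y / (1 + k_d·θ_c) = 0.445 / (1 + 0.105 × 10.4) = 0.445 / 2.092 = 0.2127 g VSS/g BOD₅.
ΔS = 654 − 9.11 = 644.9 mg/L, so the substrate removal rate is 25600 × 644.9/1000 = 16509 kg BOD₅/d.
Biomass produced: P_X = Y_obs·Q·ΔS = 0.2127 × 16509 ≈ 3512 kg VSS/d.

P_X ≈ 3510 kg VSS/d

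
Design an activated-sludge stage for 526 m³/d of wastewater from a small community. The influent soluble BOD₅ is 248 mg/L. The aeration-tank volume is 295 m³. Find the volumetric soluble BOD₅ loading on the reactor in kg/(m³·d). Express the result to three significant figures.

Applied soluble BOD₅ load per unit volume = Q·S₀/V = (526 × 248/1000)/295.0 = 0.4422 kg soluble BOD₅·m⁻³·d⁻¹.

L_v ≈ 0.442 kg soluble BOD₅/(m³·d)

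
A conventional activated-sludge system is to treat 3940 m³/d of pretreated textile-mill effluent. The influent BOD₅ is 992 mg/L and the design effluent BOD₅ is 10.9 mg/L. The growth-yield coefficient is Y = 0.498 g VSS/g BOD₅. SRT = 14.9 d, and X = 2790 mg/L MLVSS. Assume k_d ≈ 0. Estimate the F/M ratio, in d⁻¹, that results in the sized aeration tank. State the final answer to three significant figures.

F/M ≈ 0.136 d⁻¹

With k_d = 0 the design equation reduces to V = Y Q (S₀−S) θ_c / X = 0.498 × 3940 × (992 − 10.9) × 14.9 / 2790 = 10281 m³.
F/M = Q·S₀ / (V·X) = 3940 × 992 / (10281 × 2790) = 0.1363 g BOD₅·(g VSS·d)⁻¹.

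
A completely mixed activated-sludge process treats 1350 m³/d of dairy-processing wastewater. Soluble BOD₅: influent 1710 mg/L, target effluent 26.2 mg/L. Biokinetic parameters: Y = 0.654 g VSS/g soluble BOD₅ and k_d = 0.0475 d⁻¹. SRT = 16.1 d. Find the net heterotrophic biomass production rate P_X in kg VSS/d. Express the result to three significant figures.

P_X ≈ 842 kg VSS/d

Correct the yield for decay: Y_obs = Y/(1 + k_d θ_c) = 0.654 / (1 + 0.0475 × 16.1) = 0.654 / 1.765 = 0.3706.
Q·(S₀ − S) = 1350 × (1710 − 26.2) × 10⁻³ = 2273 kg/d removed.
So the net sludge growth is P_X = 0.3706 × 2273 = 842.4 kg VSS/d.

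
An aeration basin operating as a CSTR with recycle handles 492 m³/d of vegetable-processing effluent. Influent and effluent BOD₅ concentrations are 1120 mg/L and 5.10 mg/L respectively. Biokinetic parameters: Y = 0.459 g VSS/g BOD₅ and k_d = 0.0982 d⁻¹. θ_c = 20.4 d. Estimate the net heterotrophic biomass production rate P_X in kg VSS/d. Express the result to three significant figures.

Observed yield with endogenous decay: Y_obs = Y / (1 + k_d·θ_c) = 0.459 / (1 + 0.0982 × 20.4) = 0.459 / 3.003 = 0.1528 g VSS/g BOD₅.
ΔS = 1120 − 5.10 = 1115 mg/L, so the substrate removal rate is 492 × 1115/1000 = 548.5 kg BOD₅/d.
Biomass produced: P_X = Y_obs·Q·ΔS = 0.1528 × 548.5 ≈ 83.83 kg VSS/d.

P_X ≈ 83.8 kg VSS/d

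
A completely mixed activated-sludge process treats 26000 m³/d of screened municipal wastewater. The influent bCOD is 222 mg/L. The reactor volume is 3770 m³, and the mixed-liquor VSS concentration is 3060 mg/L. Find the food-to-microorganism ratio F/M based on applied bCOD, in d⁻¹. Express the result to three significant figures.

Food-to-microorganism ratio F/M = Q S₀ / (V X) = 26000 × 222 / (3770 × 3060) = 0.5003 d⁻¹.

F/M ≈ 0.500 d⁻¹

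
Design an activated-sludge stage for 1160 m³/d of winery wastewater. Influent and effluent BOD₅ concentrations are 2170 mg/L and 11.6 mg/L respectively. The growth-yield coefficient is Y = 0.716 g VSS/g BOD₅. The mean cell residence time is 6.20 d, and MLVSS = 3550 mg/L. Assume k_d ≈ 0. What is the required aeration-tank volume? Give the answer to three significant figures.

V·X = Y·Q·ΔS·θ_c gives V = 0.716 × 1160 × (2170 − 11.6) × 6.20 / 3550 = 3131 m³.

V ≈ 3130 m³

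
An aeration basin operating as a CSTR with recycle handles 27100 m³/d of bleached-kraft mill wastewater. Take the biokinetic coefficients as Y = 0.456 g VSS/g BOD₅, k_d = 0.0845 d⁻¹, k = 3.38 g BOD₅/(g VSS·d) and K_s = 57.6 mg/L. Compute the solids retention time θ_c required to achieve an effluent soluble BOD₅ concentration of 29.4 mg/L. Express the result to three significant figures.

θ_c ≈ 2.29 d

Specific growth rate at S = 29.4 mg/L: μ = YkS/(K_s+S) = 0.456·3.38·29.4/(57.6+29.4) = 0.5208 d⁻¹.
Then 1/θ_c = μ − k_d = 0.5208 − 0.0845 = 0.4363 d⁻¹, giving θ_c = 2.292 d.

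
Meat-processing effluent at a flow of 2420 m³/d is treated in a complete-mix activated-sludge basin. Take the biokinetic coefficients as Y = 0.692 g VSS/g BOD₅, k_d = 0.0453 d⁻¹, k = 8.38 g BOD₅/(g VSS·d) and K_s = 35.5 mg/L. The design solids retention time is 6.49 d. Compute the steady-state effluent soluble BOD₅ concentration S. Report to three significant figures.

From the Monod/SRT balance for a CMAS, S = K_s·(1+k_d θ_c)/[θ_c·(Y k − k_d) − 1] = 35.5 × (1 + 0.0453 × 6.49) / [6.49 × (0.692 × 8.38 − 0.0453) − 1] = 45.94 / 36.34 = 1.264 mg/L.

S ≈ 1.26 mg/L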